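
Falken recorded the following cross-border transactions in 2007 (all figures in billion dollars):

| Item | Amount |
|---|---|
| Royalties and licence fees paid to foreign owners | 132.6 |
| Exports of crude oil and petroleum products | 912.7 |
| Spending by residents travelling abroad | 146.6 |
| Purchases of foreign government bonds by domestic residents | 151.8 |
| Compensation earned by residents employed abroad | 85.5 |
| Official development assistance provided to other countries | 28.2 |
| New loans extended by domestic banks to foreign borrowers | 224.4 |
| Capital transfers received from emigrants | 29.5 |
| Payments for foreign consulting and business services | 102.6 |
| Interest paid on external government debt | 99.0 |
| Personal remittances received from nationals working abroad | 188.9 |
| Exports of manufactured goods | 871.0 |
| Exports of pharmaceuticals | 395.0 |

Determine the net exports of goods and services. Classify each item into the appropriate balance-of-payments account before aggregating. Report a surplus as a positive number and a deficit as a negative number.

1796.9

Goods: 395.0 + 871.0 + 912.7 = 2178.7
Services: -102.6 - 132.6 - 146.6 = -381.8
Trade balance = 2178.7 + (-381.8) = 1796.9
(Excluded from the trade balance — financial account: purchases of foreign government bonds by domestic residents 151.8, new loans extended by domestic banks to foreign borrowers 224.4; primary income: compensation earned by residents employed abroad 85.5, interest paid on external government debt 99.0; secondary income: official development assistance provided to other countries 28.2, personal remittances received from nationals working abroad 188.9; capital account: capital transfers received from emigrants 29.5.)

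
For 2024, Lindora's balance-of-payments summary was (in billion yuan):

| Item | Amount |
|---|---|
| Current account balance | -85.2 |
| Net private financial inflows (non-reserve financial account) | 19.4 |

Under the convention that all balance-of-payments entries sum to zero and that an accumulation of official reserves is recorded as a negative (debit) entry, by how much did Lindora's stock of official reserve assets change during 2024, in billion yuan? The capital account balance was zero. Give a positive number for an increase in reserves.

-65.8

Official reserve transactions balance = -((-85.2) + 19.4) = 65.8
An accumulation of reserves is recorded as a debit (negative entry), so the change in the stock of reserves is the negative of that balance.
Change in official reserves = -(65.8) = -65.8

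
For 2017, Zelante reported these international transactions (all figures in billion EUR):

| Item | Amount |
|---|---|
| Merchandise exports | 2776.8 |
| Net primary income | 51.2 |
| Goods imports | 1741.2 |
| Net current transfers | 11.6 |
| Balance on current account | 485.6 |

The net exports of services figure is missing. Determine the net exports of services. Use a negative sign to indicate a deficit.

Current account = goods balance + services balance + net primary income + net secondary income
Sum of the known components = 1098.4
Net exports of services = CA - (known components) = 485.6 - 1098.4 = -612.8

-612.8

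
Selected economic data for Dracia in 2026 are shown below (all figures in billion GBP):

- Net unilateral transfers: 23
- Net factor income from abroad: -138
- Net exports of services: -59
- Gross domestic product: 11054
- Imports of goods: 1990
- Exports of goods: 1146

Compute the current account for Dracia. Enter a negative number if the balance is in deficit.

Goods balance = 1146 - 1990 = -844
Services balance = -59
Trade balance (goods + services) = -844 + (-59) = -903
Net primary income = -138
Net secondary income = 23
Current account = -903 + (-138) + 23 = -1018

-1018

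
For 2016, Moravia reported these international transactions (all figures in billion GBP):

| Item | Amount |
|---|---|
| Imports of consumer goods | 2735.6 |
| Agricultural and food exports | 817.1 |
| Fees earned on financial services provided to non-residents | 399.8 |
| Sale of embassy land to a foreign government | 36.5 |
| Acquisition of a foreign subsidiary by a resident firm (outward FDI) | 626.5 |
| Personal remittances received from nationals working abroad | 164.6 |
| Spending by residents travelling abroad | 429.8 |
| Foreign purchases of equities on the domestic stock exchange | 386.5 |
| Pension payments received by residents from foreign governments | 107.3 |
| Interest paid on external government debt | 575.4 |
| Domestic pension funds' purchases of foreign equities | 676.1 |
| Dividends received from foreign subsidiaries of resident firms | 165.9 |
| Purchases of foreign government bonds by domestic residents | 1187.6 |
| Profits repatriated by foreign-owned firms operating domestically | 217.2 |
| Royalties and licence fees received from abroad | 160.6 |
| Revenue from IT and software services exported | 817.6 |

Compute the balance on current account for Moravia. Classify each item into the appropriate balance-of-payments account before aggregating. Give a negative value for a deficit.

-1325.1

Goods: 817.1 - 2735.6 = -1918.5
Services: 160.6 - 429.8 + 399.8 + 817.6 = 948.2
Primary income: -217.2 - 575.4 + 165.9 = -626.7
Secondary income: 164.6 + 107.3 = 271.9
Current account = (-1918.5) + 948.2 + (-626.7) + 271.9 = -1325.1
(Excluded from the current account — capital account: sale of embassy land to a foreign government 36.5; financial account: acquisition of a foreign subsidiary by a resident firm (outward FDI) 626.5, foreign purchases of equities on the domestic stock exchange 386.5, domestic pension funds' purchases of foreign equities 676.1, purchases of foreign government bonds by domestic residents 1187.6.)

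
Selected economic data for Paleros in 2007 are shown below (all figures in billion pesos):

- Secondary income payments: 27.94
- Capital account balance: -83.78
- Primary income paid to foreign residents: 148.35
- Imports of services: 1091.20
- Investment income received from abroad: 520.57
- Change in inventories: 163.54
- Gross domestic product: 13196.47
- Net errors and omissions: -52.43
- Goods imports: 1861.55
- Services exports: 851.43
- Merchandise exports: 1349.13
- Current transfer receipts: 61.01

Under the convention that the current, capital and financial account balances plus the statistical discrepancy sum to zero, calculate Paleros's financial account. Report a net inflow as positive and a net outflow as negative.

Goods balance = 1349.13 - 1861.55 = -512.42
Services balance = 851.43 - 1091.20 = -239.77
Trade balance (goods + services) = -512.42 + (-239.77) = -752.19
Net primary income = 520.57 - 148.35 = 372.22
Net secondary income = 61.01 - 27.94 = 33.07
Current account = -752.19 + 372.22 + 33.07 = -346.90
Financial account = -(-346.90 + (-83.78) + (-52.43)) = 483.11

483.11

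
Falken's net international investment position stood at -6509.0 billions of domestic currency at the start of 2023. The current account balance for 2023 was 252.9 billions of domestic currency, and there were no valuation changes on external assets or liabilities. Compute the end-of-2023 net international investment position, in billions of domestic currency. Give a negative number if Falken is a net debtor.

With no valuation effects, change in NIIP = current account = 252.9
End-of-year NIIP = -6509.0 + 252.9 = -6256.1

-6256.1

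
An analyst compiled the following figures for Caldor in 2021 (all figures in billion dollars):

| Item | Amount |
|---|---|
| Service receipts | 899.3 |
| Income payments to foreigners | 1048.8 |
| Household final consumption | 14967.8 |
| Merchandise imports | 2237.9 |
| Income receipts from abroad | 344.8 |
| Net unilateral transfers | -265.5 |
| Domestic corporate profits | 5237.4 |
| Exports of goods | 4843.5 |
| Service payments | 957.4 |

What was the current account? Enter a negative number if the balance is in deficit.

1578.0

Goods balance = 4843.5 - 2237.9 = 2605.6
Services balance = 899.3 - 957.4 = -58.1
Trade balance (goods + services) = 2605.6 + (-58.1) = 2547.5
Net primary income = 344.8 - 1048.8 = -704.0
Net secondary income = -265.5
Current account = 2547.5 + (-704.0) + (-265.5) = 1578.0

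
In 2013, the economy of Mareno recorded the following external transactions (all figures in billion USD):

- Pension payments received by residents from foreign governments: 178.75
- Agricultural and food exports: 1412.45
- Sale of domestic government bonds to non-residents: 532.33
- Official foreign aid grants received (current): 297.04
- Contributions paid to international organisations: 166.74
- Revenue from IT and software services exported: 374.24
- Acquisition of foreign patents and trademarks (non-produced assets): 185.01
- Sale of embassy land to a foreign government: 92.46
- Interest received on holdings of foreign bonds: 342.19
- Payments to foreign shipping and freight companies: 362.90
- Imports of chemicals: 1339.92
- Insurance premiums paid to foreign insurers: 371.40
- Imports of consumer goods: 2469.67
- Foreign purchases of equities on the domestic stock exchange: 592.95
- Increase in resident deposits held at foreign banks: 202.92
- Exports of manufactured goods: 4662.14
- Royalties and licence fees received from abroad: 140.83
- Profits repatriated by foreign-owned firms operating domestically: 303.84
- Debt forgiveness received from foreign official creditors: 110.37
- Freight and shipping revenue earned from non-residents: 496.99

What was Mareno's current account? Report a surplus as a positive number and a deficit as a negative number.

Goods: 1412.45 + 4662.14 - 2469.67 - 1339.92 = 2265.00
Services: 140.83 + 496.99 - 362.90 + 374.24 - 371.40 = 277.76
Primary income: -303.84 + 342.19 = 38.35
Secondary income: 178.75 + 297.04 - 166.74 = 309.05
Current account = 2265.00 + 277.76 + 38.35 + 309.05 = 2890.16
(Excluded from the current account — financial account: sale of domestic government bonds to non-residents 532.33, foreign purchases of equities on the domestic stock exchange 592.95, increase in resident deposits held at foreign banks 202.92; capital account: acquisition of foreign patents and trademarks (non-produced assets) 185.01, sale of embassy land to a foreign government 92.46, debt forgiveness received from foreign official creditors 110.37.)

2890.16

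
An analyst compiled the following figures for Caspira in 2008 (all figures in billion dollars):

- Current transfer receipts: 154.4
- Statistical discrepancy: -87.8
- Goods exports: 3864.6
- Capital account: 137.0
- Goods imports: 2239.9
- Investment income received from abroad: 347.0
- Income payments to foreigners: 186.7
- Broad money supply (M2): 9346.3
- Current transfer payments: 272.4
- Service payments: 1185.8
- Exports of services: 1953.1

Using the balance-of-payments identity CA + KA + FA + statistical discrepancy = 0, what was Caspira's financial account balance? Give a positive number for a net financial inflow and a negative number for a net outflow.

Goods balance = 3864.6 - 2239.9 = 1624.7
Services balance = 1953.1 - 1185.8 = 767.3
Trade balance (goods + services) = 1624.7 + 767.3 = 2392.0
Net primary income = 347.0 - 186.7 = 160.3
Net secondary income = 154.4 - 272.4 = -118.0
Current account = 2392.0 + 160.3 + (-118.0) = 2434.3
Financial account = -(2434.3 + 137.0 + (-87.8)) = -2483.5

-2483.5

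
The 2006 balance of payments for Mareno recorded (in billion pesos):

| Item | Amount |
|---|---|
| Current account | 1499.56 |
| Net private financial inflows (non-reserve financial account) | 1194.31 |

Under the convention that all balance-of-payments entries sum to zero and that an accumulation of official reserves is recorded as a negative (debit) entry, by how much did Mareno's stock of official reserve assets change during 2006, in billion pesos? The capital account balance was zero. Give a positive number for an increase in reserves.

Official reserve transactions balance = -(1499.56 + 1194.31) = -2693.87
An accumulation of reserves is recorded as a debit (negative entry), so the change in the stock of reserves is the negative of that balance.
Change in official reserves = -(-2693.87) = 2693.87

2693.87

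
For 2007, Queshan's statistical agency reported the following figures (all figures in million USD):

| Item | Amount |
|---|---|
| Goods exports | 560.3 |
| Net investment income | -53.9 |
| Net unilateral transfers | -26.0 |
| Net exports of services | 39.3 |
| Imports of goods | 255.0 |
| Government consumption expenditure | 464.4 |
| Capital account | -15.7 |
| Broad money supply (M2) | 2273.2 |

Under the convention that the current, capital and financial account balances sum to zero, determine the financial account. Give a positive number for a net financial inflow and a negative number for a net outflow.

Goods balance = 560.3 - 255.0 = 305.3
Services balance = 39.3
Trade balance (goods + services) = 305.3 + 39.3 = 344.6
Net primary income = -53.9
Net secondary income = -26.0
Current account = 344.6 + (-53.9) + (-26.0) = 264.7
Financial account = -(264.7 + (-15.7)) = -249.0

-249.0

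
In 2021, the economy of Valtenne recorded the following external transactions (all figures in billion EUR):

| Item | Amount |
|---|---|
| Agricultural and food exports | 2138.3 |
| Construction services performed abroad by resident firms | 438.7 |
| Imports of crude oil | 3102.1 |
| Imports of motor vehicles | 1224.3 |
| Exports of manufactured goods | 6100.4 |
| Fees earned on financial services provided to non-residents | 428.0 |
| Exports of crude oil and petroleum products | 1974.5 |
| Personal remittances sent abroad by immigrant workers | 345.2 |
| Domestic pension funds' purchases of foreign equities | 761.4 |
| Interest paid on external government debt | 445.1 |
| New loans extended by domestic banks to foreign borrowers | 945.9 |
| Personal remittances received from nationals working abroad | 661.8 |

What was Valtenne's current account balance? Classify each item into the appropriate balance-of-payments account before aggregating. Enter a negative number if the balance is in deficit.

Goods: 2138.3 + 6100.4 - 3102.1 + 1974.5 - 1224.3 = 5886.8
Services: 428.0 + 438.7 = 866.7
Primary income: -445.1
Secondary income: 661.8 - 345.2 = 316.6
Current account = 5886.8 + 866.7 + (-445.1) + 316.6 = 6625.0
(Excluded from the current account — financial account: domestic pension funds' purchases of foreign equities 761.4, new loans extended by domestic banks to foreign borrowers 945.9.)

6625.0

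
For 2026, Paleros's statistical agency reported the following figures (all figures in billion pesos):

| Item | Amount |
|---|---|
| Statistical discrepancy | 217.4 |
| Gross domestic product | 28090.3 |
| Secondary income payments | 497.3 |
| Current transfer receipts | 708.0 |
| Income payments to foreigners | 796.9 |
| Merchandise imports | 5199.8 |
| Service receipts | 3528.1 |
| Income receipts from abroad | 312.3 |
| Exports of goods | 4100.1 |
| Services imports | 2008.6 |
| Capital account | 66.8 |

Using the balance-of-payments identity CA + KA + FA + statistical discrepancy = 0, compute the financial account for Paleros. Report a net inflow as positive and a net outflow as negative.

Goods balance = 4100.1 - 5199.8 = -1099.7
Services balance = 3528.1 - 2008.6 = 1519.5
Trade balance (goods + services) = -1099.7 + 1519.5 = 419.8
Net primary income = 312.3 - 796.9 = -484.6
Net secondary income = 708.0 - 497.3 = 210.7
Current account = 419.8 + (-484.6) + 210.7 = 145.9
Financial account = -(145.9 + 66.8 + 217.4) = -430.1

-430.1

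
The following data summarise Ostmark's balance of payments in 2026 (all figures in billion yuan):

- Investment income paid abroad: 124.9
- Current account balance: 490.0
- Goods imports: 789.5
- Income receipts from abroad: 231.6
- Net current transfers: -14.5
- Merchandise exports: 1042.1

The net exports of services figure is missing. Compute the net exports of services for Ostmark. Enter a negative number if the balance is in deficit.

145.2

Current account = goods balance + services balance + net primary income + net secondary income
Sum of the known components = 344.8
Net exports of services = CA - (known components) = 490.0 - 344.8 = 145.2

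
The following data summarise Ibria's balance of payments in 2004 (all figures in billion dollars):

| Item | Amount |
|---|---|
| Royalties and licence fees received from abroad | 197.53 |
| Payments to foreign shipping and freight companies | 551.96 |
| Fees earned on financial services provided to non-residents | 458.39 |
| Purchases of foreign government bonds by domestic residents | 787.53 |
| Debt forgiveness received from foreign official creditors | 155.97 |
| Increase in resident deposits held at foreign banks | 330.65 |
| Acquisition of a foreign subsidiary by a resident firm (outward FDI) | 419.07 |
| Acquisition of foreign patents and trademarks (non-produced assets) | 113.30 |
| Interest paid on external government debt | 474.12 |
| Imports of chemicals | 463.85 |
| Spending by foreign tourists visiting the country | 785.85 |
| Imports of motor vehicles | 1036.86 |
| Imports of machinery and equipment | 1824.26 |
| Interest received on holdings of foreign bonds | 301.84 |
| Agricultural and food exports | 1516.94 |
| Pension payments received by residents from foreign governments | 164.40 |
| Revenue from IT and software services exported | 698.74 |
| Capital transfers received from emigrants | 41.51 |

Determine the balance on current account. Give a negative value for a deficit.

-227.36

Goods: -1036.86 - 463.85 - 1824.26 + 1516.94 = -1808.03
Services: 197.53 + 785.85 + 458.39 - 551.96 + 698.74 = 1588.55
Primary income: -474.12 + 301.84 = -172.28
Secondary income: 164.40
Current account = (-1808.03) + 1588.55 + (-172.28) + 164.40 = -227.36
(Excluded from the current account — financial account: purchases of foreign government bonds by domestic residents 787.53, increase in resident deposits held at foreign banks 330.65, acquisition of a foreign subsidiary by a resident firm (outward FDI) 419.07; capital account: debt forgiveness received from foreign official creditors 155.97, acquisition of foreign patents and trademarks (non-produced assets) 113.30, capital transfers received from emigrants 41.51.)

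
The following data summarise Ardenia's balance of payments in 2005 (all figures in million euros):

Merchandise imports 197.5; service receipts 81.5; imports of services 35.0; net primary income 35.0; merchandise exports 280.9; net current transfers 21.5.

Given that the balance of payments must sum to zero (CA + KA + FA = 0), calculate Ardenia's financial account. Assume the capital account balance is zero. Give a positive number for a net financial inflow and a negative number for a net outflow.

Goods balance = 280.9 - 197.5 = 83.4
Services balance = 81.5 - 35.0 = 46.5
Trade balance (goods + services) = 83.4 + 46.5 = 129.9
Net primary income = 35.0
Net secondary income = 21.5
Current account = 129.9 + 35.0 + 21.5 = 186.4
Financial account = -(186.4) = -186.4

-186.4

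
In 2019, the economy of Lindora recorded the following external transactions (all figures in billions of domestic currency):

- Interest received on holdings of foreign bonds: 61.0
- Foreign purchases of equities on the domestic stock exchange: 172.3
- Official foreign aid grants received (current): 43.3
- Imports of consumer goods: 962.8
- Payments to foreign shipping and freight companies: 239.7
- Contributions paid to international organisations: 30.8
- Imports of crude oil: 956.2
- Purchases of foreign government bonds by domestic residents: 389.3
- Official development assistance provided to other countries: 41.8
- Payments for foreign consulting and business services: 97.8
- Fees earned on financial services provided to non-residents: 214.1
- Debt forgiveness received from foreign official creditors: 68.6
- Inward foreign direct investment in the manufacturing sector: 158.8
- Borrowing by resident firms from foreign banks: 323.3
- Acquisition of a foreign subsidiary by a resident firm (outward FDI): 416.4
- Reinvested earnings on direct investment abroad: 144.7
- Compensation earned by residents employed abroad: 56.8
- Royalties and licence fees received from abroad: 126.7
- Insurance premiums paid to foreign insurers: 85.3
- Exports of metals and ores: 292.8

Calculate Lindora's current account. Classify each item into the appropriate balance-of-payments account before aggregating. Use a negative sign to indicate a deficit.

Goods: 292.8 - 962.8 - 956.2 = -1626.2
Services: 126.7 + 214.1 - 239.7 - 97.8 - 85.3 = -82.0
Primary income: 144.7 + 61.0 + 56.8 = 262.5
Secondary income: 43.3 - 41.8 - 30.8 = -29.3
Current account = (-1626.2) + (-82.0) + 262.5 + (-29.3) = -1475.0
(Excluded from the current account — financial account: foreign purchases of equities on the domestic stock exchange 172.3, purchases of foreign government bonds by domestic residents 389.3, inward foreign direct investment in the manufacturing sector 158.8, borrowing by resident firms from foreign banks 323.3, acquisition of a foreign subsidiary by a resident firm (outward FDI) 416.4; capital account: debt forgiveness received from foreign official creditors 68.6.)

-1475.0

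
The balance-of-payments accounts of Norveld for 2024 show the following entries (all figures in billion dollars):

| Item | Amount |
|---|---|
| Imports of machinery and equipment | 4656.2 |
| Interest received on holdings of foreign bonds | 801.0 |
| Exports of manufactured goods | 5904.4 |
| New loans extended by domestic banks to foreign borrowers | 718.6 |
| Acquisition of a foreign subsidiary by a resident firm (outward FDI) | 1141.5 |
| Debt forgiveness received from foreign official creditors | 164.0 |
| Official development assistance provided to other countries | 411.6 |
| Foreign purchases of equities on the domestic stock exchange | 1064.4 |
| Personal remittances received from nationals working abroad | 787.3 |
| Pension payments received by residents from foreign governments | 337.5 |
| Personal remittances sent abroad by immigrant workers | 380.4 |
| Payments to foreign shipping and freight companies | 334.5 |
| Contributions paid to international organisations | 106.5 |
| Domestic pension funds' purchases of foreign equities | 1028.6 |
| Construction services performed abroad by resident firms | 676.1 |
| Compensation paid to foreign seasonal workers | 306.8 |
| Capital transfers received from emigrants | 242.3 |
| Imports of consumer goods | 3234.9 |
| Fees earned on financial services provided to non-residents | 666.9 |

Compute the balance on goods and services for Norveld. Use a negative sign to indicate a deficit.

-978.2

Goods: -4656.2 - 3234.9 + 5904.4 = -1986.7
Services: 676.1 - 334.5 + 666.9 = 1008.5
Trade balance = -1986.7 + 1008.5 = -978.2
(Excluded from the trade balance — primary income: interest received on holdings of foreign bonds 801.0, compensation paid to foreign seasonal workers 306.8; financial account: new loans extended by domestic banks to foreign borrowers 718.6, acquisition of a foreign subsidiary by a resident firm (outward FDI) 1141.5, foreign purchases of equities on the domestic stock exchange 1064.4, domestic pension funds' purchases of foreign equities 1028.6; capital account: debt forgiveness received from foreign official creditors 164.0, capital transfers received from emigrants 242.3; secondary income: official development assistance provided to other countries 411.6, personal remittances received from nationals working abroad 787.3, pension payments received by residents from foreign governments 337.5, personal remittances sent abroad by immigrant workers 380.4, contributions paid to international organisations 106.5.)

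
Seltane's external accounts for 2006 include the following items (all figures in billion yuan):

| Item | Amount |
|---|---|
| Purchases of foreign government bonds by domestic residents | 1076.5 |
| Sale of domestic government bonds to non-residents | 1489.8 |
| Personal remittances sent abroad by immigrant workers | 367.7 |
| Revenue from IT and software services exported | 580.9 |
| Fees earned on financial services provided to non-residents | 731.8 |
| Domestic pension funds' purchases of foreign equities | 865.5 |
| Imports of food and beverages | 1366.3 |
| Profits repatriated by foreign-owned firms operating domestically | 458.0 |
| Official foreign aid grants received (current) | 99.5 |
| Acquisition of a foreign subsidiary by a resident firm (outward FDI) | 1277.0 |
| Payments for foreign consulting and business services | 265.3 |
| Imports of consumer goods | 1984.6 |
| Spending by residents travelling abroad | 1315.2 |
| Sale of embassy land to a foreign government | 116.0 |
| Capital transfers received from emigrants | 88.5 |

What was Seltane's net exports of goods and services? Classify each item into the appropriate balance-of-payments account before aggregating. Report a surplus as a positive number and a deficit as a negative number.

-3618.7

Goods: -1984.6 - 1366.3 = -3350.9
Services: -265.3 + 731.8 + 580.9 - 1315.2 = -267.8
Trade balance = -3350.9 + (-267.8) = -3618.7
(Excluded from the trade balance — financial account: purchases of foreign government bonds by domestic residents 1076.5, sale of domestic government bonds to non-residents 1489.8, domestic pension funds' purchases of foreign equities 865.5, acquisition of a foreign subsidiary by a resident firm (outward FDI) 1277.0; secondary income: personal remittances sent abroad by immigrant workers 367.7, official foreign aid grants received (current) 99.5; primary income: profits repatriated by foreign-owned firms operating domestically 458.0; capital account: sale of embassy land to a foreign government 116.0, capital transfers received from emigrants 88.5.)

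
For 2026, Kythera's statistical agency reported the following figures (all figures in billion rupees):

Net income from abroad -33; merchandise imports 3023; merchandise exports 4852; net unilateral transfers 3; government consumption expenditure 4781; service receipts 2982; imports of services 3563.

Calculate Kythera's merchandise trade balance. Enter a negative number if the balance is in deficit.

Goods balance = 4852 - 3023 = 1829

1829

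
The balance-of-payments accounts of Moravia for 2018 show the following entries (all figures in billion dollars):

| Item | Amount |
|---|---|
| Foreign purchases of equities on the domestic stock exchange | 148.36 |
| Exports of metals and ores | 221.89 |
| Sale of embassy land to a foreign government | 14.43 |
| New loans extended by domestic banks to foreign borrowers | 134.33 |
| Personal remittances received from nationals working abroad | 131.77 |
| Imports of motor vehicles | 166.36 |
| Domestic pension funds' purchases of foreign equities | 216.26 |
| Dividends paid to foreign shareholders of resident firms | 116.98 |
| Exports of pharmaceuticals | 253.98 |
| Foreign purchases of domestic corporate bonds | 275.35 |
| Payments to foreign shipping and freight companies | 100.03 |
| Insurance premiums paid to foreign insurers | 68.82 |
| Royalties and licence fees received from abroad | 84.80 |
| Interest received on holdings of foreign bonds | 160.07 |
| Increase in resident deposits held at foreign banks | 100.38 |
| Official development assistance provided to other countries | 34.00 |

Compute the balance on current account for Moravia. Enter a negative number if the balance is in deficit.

Goods: -166.36 + 221.89 + 253.98 = 309.51
Services: -68.82 + 84.80 - 100.03 = -84.05
Primary income: -116.98 + 160.07 = 43.09
Secondary income: -34.00 + 131.77 = 97.77
Current account = 309.51 + (-84.05) + 43.09 + 97.77 = 366.32
(Excluded from the current account — financial account: foreign purchases of equities on the domestic stock exchange 148.36, new loans extended by domestic banks to foreign borrowers 134.33, domestic pension funds' purchases of foreign equities 216.26, foreign purchases of domestic corporate bonds 275.35, increase in resident deposits held at foreign banks 100.38; capital account: sale of embassy land to a foreign government 14.43.)

366.32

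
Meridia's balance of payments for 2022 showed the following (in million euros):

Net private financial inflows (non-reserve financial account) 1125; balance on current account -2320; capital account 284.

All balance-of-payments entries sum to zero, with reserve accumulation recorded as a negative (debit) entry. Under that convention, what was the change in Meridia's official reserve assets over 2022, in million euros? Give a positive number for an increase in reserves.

Official reserve transactions balance = -((-2320) + 284 + 1125) = 911
An accumulation of reserves is recorded as a debit (negative entry), so the change in the stock of reserves is the negative of that balance.
Change in official reserves = -(911) = -911

-911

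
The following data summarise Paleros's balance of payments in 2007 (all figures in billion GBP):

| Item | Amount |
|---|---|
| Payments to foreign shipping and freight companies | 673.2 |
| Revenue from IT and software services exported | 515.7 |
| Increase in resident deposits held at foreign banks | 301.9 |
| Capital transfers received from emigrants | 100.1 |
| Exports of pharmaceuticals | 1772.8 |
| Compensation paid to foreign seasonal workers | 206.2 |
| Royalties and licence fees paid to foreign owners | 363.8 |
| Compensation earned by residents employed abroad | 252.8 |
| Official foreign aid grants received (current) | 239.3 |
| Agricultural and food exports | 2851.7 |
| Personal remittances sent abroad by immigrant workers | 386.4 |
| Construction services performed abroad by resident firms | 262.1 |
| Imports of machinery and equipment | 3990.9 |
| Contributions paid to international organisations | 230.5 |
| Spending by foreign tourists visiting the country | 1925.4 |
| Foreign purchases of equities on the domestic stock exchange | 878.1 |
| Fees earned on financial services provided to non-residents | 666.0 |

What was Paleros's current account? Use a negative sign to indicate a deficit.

2634.8

Goods: -3990.9 + 1772.8 + 2851.7 = 633.6
Services: 1925.4 + 262.1 - 363.8 + 666.0 - 673.2 + 515.7 = 2332.2
Primary income: -206.2 + 252.8 = 46.6
Secondary income: -230.5 - 386.4 + 239.3 = -377.6
Current account = 633.6 + 2332.2 + 46.6 + (-377.6) = 2634.8
(Excluded from the current account — financial account: increase in resident deposits held at foreign banks 301.9, foreign purchases of equities on the domestic stock exchange 878.1; capital account: capital transfers received from emigrants 100.1.)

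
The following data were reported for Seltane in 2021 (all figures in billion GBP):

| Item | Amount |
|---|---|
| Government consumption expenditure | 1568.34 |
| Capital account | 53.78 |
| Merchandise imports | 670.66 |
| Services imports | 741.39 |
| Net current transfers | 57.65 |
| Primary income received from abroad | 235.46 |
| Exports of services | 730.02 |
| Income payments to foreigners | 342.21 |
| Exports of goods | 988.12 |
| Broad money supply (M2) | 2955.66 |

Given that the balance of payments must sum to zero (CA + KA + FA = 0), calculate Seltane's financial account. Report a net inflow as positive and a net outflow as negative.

Goods balance = 988.12 - 670.66 = 317.46
Services balance = 730.02 - 741.39 = -11.37
Trade balance (goods + services) = 317.46 + (-11.37) = 306.09
Net primary income = 235.46 - 342.21 = -106.75
Net secondary income = 57.65
Current account = 306.09 + (-106.75) + 57.65 = 256.99
Financial account = -(256.99 + 53.78) = -310.77

-310.77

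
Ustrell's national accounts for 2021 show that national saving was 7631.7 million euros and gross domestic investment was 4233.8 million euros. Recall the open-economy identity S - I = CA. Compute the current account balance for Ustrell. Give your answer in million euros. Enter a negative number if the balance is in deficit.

3397.9

S - I = CA (net lending to the rest of the world).
CA = S - I = 7631.7 - 4233.8 = 3397.9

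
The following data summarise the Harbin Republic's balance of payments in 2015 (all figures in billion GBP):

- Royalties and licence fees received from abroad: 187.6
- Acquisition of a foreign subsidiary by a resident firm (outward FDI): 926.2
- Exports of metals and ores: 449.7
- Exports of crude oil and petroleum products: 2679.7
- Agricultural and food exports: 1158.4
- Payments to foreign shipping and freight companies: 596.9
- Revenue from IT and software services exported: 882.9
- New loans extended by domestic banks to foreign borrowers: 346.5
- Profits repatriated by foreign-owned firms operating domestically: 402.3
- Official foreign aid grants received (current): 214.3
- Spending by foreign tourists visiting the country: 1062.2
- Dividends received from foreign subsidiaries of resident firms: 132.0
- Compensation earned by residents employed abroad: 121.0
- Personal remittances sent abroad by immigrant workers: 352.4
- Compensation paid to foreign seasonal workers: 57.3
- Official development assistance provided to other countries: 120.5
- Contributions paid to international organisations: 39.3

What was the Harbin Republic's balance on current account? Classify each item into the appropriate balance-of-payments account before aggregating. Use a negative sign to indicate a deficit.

Goods: 449.7 + 2679.7 + 1158.4 = 4287.8
Services: 187.6 - 596.9 + 882.9 + 1062.2 = 1535.8
Primary income: 132.0 + 121.0 - 402.3 - 57.3 = -206.6
Secondary income: -120.5 - 352.4 - 39.3 + 214.3 = -297.9
Current account = 4287.8 + 1535.8 + (-206.6) + (-297.9) = 5319.1
(Excluded from the current account — financial account: acquisition of a foreign subsidiary by a resident firm (outward FDI) 926.2, new loans extended by domestic banks to foreign borrowers 346.5.)

5319.1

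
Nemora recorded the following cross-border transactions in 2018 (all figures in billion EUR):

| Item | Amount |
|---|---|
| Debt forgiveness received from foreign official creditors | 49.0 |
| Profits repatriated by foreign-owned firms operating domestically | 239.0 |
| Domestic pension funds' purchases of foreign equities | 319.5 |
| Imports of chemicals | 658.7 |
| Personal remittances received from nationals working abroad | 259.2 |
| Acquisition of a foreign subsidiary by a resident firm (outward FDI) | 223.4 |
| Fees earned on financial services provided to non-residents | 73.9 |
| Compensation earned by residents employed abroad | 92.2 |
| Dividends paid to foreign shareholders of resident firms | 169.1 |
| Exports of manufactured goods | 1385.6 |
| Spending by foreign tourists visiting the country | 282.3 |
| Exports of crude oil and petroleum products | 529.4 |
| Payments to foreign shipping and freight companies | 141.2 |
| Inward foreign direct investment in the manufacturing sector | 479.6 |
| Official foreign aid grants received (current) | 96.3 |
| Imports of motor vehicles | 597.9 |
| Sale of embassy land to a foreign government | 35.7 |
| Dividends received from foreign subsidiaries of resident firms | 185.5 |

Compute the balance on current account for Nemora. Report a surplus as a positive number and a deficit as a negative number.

Goods: 529.4 - 597.9 - 658.7 + 1385.6 = 658.4
Services: 282.3 + 73.9 - 141.2 = 215.0
Primary income: 92.2 - 239.0 + 185.5 - 169.1 = -130.4
Secondary income: 96.3 + 259.2 = 355.5
Current account = 658.4 + 215.0 + (-130.4) + 355.5 = 1098.5
(Excluded from the current account — capital account: debt forgiveness received from foreign official creditors 49.0, sale of embassy land to a foreign government 35.7; financial account: domestic pension funds' purchases of foreign equities 319.5, acquisition of a foreign subsidiary by a resident firm (outward FDI) 223.4, inward foreign direct investment in the manufacturing sector 479.6.)

1098.5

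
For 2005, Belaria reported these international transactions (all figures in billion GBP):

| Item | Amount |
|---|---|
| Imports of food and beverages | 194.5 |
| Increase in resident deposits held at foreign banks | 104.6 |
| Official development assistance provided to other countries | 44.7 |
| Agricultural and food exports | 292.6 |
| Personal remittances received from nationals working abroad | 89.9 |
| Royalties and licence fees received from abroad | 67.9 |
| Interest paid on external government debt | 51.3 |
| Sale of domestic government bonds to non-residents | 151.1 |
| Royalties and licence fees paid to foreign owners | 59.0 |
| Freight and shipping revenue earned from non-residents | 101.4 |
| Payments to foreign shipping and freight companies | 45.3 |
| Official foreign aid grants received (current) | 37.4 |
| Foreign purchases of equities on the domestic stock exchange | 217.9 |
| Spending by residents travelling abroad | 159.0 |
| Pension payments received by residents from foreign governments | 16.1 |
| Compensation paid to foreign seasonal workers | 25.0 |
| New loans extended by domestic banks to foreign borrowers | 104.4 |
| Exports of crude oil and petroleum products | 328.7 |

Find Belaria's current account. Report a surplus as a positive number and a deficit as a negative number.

Goods: -194.5 + 328.7 + 292.6 = 426.8
Services: -45.3 + 67.9 - 159.0 - 59.0 + 101.4 = -94.0
Primary income: -25.0 - 51.3 = -76.3
Secondary income: 37.4 + 89.9 - 44.7 + 16.1 = 98.7
Current account = 426.8 + (-94.0) + (-76.3) + 98.7 = 355.2
(Excluded from the current account — financial account: increase in resident deposits held at foreign banks 104.6, sale of domestic government bonds to non-residents 151.1, foreign purchases of equities on the domestic stock exchange 217.9, new loans extended by domestic banks to foreign borrowers 104.4.)

355.2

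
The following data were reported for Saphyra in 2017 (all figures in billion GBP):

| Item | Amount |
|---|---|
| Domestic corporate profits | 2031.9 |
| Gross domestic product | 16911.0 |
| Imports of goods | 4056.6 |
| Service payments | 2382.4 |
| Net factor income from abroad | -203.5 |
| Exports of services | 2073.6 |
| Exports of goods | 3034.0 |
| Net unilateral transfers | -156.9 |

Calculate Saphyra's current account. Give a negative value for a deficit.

-1691.8

Goods balance = 3034.0 - 4056.6 = -1022.6
Services balance = 2073.6 - 2382.4 = -308.8
Trade balance (goods + services) = -1022.6 + (-308.8) = -1331.4
Net primary income = -203.5
Net secondary income = -156.9
Current account = -1331.4 + (-203.5) + (-156.9) = -1691.8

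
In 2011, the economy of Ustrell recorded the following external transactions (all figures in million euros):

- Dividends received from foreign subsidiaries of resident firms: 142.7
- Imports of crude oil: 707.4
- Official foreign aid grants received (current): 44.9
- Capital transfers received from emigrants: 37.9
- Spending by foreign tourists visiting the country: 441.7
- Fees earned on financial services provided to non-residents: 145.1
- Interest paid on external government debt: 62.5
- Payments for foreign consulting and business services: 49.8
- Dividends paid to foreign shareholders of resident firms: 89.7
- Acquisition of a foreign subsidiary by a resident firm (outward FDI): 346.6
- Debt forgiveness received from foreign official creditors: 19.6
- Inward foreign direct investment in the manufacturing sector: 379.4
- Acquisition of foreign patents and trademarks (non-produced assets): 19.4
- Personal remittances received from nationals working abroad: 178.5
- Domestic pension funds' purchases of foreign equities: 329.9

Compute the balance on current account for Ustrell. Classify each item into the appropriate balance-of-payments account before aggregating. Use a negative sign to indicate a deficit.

43.5

Goods: -707.4
Services: 145.1 - 49.8 + 441.7 = 537.0
Primary income: -62.5 - 89.7 + 142.7 = -9.5
Secondary income: 44.9 + 178.5 = 223.4
Current account = (-707.4) + 537.0 + (-9.5) + 223.4 = 43.5
(Excluded from the current account — capital account: capital transfers received from emigrants 37.9, debt forgiveness received from foreign official creditors 19.6, acquisition of foreign patents and trademarks (non-produced assets) 19.4; financial account: acquisition of a foreign subsidiary by a resident firm (outward FDI) 346.6, inward foreign direct investment in the manufacturing sector 379.4, domestic pension funds' purchases of foreign equities 329.9.)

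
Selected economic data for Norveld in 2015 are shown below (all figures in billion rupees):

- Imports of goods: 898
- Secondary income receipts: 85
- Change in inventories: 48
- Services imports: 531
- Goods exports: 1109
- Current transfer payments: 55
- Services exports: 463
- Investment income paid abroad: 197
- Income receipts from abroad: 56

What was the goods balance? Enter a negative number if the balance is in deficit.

211

Goods balance = 1109 - 898 = 211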